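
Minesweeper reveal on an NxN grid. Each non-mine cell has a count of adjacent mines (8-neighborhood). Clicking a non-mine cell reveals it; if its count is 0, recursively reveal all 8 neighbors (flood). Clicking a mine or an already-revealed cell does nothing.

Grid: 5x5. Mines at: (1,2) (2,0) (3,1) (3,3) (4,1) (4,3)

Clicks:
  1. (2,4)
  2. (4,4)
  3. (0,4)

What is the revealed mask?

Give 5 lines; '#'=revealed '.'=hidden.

Click 1 (2,4) count=1: revealed 1 new [(2,4)] -> total=1
Click 2 (4,4) count=2: revealed 1 new [(4,4)] -> total=2
Click 3 (0,4) count=0: revealed 5 new [(0,3) (0,4) (1,3) (1,4) (2,3)] -> total=7

Answer: ...##
...##
...##
.....
....#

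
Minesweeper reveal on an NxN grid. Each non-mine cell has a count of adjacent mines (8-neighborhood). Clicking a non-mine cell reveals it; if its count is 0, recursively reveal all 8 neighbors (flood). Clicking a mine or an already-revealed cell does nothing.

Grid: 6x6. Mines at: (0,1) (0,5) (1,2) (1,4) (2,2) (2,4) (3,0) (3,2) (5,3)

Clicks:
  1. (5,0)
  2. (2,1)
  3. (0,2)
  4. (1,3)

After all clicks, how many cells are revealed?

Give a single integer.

Answer: 9

Derivation:
Click 1 (5,0) count=0: revealed 6 new [(4,0) (4,1) (4,2) (5,0) (5,1) (5,2)] -> total=6
Click 2 (2,1) count=4: revealed 1 new [(2,1)] -> total=7
Click 3 (0,2) count=2: revealed 1 new [(0,2)] -> total=8
Click 4 (1,3) count=4: revealed 1 new [(1,3)] -> total=9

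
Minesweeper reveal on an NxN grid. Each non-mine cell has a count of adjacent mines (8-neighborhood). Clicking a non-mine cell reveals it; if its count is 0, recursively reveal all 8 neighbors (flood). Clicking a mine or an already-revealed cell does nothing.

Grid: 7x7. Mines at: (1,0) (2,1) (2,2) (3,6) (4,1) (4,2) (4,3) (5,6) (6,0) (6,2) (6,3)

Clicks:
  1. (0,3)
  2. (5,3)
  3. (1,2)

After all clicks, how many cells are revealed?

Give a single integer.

Answer: 20

Derivation:
Click 1 (0,3) count=0: revealed 19 new [(0,1) (0,2) (0,3) (0,4) (0,5) (0,6) (1,1) (1,2) (1,3) (1,4) (1,5) (1,6) (2,3) (2,4) (2,5) (2,6) (3,3) (3,4) (3,5)] -> total=19
Click 2 (5,3) count=4: revealed 1 new [(5,3)] -> total=20
Click 3 (1,2) count=2: revealed 0 new [(none)] -> total=20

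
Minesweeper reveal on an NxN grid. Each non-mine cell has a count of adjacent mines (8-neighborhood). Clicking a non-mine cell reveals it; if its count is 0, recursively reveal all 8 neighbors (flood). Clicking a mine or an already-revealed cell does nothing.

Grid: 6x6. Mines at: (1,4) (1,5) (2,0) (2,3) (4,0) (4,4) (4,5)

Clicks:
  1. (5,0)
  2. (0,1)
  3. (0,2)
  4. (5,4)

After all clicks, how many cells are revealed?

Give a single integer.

Answer: 10

Derivation:
Click 1 (5,0) count=1: revealed 1 new [(5,0)] -> total=1
Click 2 (0,1) count=0: revealed 8 new [(0,0) (0,1) (0,2) (0,3) (1,0) (1,1) (1,2) (1,3)] -> total=9
Click 3 (0,2) count=0: revealed 0 new [(none)] -> total=9
Click 4 (5,4) count=2: revealed 1 new [(5,4)] -> total=10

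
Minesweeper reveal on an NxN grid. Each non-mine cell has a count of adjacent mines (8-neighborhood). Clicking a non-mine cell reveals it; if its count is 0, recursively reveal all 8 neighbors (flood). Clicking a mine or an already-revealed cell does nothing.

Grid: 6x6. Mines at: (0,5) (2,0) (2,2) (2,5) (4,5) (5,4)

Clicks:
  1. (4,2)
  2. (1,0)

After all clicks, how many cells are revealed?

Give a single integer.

Click 1 (4,2) count=0: revealed 12 new [(3,0) (3,1) (3,2) (3,3) (4,0) (4,1) (4,2) (4,3) (5,0) (5,1) (5,2) (5,3)] -> total=12
Click 2 (1,0) count=1: revealed 1 new [(1,0)] -> total=13

Answer: 13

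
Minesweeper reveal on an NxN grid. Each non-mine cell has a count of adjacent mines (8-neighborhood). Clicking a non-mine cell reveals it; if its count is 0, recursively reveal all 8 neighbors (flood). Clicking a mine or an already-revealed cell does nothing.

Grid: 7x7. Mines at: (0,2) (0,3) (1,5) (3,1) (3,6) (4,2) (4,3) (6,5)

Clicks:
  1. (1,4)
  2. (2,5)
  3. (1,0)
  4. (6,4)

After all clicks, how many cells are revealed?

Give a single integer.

Answer: 9

Derivation:
Click 1 (1,4) count=2: revealed 1 new [(1,4)] -> total=1
Click 2 (2,5) count=2: revealed 1 new [(2,5)] -> total=2
Click 3 (1,0) count=0: revealed 6 new [(0,0) (0,1) (1,0) (1,1) (2,0) (2,1)] -> total=8
Click 4 (6,4) count=1: revealed 1 new [(6,4)] -> total=9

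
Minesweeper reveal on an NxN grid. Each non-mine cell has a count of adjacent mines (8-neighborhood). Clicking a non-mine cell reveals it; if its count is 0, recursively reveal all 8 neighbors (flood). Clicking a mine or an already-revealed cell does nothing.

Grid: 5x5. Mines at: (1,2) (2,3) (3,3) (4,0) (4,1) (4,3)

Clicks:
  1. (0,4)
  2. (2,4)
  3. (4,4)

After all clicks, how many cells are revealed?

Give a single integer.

Click 1 (0,4) count=0: revealed 4 new [(0,3) (0,4) (1,3) (1,4)] -> total=4
Click 2 (2,4) count=2: revealed 1 new [(2,4)] -> total=5
Click 3 (4,4) count=2: revealed 1 new [(4,4)] -> total=6

Answer: 6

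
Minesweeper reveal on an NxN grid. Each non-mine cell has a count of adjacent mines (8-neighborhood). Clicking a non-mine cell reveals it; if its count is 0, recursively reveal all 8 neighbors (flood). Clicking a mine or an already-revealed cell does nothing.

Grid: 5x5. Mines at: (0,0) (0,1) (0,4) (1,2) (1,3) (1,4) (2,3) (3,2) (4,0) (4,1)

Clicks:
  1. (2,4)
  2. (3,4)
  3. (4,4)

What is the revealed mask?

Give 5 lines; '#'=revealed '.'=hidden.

Click 1 (2,4) count=3: revealed 1 new [(2,4)] -> total=1
Click 2 (3,4) count=1: revealed 1 new [(3,4)] -> total=2
Click 3 (4,4) count=0: revealed 3 new [(3,3) (4,3) (4,4)] -> total=5

Answer: .....
.....
....#
...##
...##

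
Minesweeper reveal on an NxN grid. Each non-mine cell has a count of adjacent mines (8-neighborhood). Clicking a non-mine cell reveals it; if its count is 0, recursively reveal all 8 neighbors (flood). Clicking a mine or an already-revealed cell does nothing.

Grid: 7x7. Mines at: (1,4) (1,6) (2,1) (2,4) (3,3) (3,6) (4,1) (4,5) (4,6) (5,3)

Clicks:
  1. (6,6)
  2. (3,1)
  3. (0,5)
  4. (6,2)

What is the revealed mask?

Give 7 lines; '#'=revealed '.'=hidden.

Answer: .....#.
.......
.......
.#.....
.......
....###
..#.###

Derivation:
Click 1 (6,6) count=0: revealed 6 new [(5,4) (5,5) (5,6) (6,4) (6,5) (6,6)] -> total=6
Click 2 (3,1) count=2: revealed 1 new [(3,1)] -> total=7
Click 3 (0,5) count=2: revealed 1 new [(0,5)] -> total=8
Click 4 (6,2) count=1: revealed 1 new [(6,2)] -> total=9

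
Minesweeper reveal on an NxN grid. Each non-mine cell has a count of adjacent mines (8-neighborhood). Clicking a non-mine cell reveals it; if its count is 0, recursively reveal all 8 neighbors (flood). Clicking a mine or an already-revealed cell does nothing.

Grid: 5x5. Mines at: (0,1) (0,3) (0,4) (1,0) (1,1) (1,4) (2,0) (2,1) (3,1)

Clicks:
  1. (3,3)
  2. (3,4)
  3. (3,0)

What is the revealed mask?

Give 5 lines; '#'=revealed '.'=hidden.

Answer: .....
.....
..###
#.###
..###

Derivation:
Click 1 (3,3) count=0: revealed 9 new [(2,2) (2,3) (2,4) (3,2) (3,3) (3,4) (4,2) (4,3) (4,4)] -> total=9
Click 2 (3,4) count=0: revealed 0 new [(none)] -> total=9
Click 3 (3,0) count=3: revealed 1 new [(3,0)] -> total=10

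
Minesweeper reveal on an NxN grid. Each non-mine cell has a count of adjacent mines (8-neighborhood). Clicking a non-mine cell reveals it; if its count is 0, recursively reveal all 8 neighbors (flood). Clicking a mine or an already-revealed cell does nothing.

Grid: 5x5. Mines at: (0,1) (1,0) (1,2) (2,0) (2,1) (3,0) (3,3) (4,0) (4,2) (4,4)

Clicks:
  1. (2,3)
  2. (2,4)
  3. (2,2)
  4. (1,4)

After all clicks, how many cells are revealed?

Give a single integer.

Answer: 7

Derivation:
Click 1 (2,3) count=2: revealed 1 new [(2,3)] -> total=1
Click 2 (2,4) count=1: revealed 1 new [(2,4)] -> total=2
Click 3 (2,2) count=3: revealed 1 new [(2,2)] -> total=3
Click 4 (1,4) count=0: revealed 4 new [(0,3) (0,4) (1,3) (1,4)] -> total=7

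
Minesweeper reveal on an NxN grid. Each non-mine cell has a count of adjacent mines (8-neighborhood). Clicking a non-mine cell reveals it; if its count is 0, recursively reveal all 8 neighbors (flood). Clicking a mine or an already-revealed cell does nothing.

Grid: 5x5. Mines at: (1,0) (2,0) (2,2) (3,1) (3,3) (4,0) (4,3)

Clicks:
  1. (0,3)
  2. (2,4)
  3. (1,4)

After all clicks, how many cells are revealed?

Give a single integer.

Click 1 (0,3) count=0: revealed 10 new [(0,1) (0,2) (0,3) (0,4) (1,1) (1,2) (1,3) (1,4) (2,3) (2,4)] -> total=10
Click 2 (2,4) count=1: revealed 0 new [(none)] -> total=10
Click 3 (1,4) count=0: revealed 0 new [(none)] -> total=10

Answer: 10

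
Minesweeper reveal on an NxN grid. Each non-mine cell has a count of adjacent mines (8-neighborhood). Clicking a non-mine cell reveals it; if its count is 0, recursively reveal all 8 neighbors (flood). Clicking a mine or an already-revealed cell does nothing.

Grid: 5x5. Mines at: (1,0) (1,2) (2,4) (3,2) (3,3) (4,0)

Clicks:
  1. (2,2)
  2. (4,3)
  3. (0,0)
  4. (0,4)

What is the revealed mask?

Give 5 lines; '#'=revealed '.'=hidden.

Answer: #..##
...##
..#..
.....
...#.

Derivation:
Click 1 (2,2) count=3: revealed 1 new [(2,2)] -> total=1
Click 2 (4,3) count=2: revealed 1 new [(4,3)] -> total=2
Click 3 (0,0) count=1: revealed 1 new [(0,0)] -> total=3
Click 4 (0,4) count=0: revealed 4 new [(0,3) (0,4) (1,3) (1,4)] -> total=7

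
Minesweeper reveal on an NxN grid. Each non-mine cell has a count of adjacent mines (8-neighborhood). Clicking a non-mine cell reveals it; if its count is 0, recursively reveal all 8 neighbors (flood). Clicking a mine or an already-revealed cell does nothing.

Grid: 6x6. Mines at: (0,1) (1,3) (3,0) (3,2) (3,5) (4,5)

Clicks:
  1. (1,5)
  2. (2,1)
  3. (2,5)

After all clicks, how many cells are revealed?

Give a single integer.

Click 1 (1,5) count=0: revealed 6 new [(0,4) (0,5) (1,4) (1,5) (2,4) (2,5)] -> total=6
Click 2 (2,1) count=2: revealed 1 new [(2,1)] -> total=7
Click 3 (2,5) count=1: revealed 0 new [(none)] -> total=7

Answer: 7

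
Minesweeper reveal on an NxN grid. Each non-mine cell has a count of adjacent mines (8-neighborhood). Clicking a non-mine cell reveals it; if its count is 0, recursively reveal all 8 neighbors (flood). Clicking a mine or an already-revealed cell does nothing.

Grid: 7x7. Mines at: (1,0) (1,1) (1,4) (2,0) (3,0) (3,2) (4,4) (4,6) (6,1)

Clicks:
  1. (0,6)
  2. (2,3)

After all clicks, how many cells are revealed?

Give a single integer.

Answer: 9

Derivation:
Click 1 (0,6) count=0: revealed 8 new [(0,5) (0,6) (1,5) (1,6) (2,5) (2,6) (3,5) (3,6)] -> total=8
Click 2 (2,3) count=2: revealed 1 new [(2,3)] -> total=9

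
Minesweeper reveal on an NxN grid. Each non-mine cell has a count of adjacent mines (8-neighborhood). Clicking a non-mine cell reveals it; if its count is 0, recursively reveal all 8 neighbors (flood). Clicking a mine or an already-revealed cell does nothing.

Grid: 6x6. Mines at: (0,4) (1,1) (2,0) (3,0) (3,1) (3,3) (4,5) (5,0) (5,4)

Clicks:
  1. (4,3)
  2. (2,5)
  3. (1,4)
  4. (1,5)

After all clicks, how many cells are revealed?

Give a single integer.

Answer: 7

Derivation:
Click 1 (4,3) count=2: revealed 1 new [(4,3)] -> total=1
Click 2 (2,5) count=0: revealed 6 new [(1,4) (1,5) (2,4) (2,5) (3,4) (3,5)] -> total=7
Click 3 (1,4) count=1: revealed 0 new [(none)] -> total=7
Click 4 (1,5) count=1: revealed 0 new [(none)] -> total=7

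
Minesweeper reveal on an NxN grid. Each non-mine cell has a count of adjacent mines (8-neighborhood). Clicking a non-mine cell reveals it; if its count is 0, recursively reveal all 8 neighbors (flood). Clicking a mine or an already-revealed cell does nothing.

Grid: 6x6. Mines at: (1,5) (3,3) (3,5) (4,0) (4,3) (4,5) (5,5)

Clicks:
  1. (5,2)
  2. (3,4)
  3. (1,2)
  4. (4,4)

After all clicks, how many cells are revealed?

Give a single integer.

Click 1 (5,2) count=1: revealed 1 new [(5,2)] -> total=1
Click 2 (3,4) count=4: revealed 1 new [(3,4)] -> total=2
Click 3 (1,2) count=0: revealed 18 new [(0,0) (0,1) (0,2) (0,3) (0,4) (1,0) (1,1) (1,2) (1,3) (1,4) (2,0) (2,1) (2,2) (2,3) (2,4) (3,0) (3,1) (3,2)] -> total=20
Click 4 (4,4) count=5: revealed 1 new [(4,4)] -> total=21

Answer: 21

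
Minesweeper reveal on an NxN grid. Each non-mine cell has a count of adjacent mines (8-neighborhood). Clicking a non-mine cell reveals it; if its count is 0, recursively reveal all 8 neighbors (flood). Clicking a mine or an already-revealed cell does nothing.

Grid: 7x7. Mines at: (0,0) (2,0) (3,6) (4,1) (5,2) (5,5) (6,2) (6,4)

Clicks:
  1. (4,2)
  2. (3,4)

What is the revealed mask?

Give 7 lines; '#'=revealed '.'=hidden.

Click 1 (4,2) count=2: revealed 1 new [(4,2)] -> total=1
Click 2 (3,4) count=0: revealed 26 new [(0,1) (0,2) (0,3) (0,4) (0,5) (0,6) (1,1) (1,2) (1,3) (1,4) (1,5) (1,6) (2,1) (2,2) (2,3) (2,4) (2,5) (2,6) (3,1) (3,2) (3,3) (3,4) (3,5) (4,3) (4,4) (4,5)] -> total=27

Answer: .######
.######
.######
.#####.
..####.
.......
.......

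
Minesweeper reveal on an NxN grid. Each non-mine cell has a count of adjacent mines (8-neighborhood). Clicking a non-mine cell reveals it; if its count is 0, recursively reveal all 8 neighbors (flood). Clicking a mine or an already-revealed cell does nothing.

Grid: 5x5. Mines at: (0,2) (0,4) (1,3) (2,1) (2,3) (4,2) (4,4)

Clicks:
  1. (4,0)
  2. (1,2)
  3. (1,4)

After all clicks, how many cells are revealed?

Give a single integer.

Answer: 6

Derivation:
Click 1 (4,0) count=0: revealed 4 new [(3,0) (3,1) (4,0) (4,1)] -> total=4
Click 2 (1,2) count=4: revealed 1 new [(1,2)] -> total=5
Click 3 (1,4) count=3: revealed 1 new [(1,4)] -> total=6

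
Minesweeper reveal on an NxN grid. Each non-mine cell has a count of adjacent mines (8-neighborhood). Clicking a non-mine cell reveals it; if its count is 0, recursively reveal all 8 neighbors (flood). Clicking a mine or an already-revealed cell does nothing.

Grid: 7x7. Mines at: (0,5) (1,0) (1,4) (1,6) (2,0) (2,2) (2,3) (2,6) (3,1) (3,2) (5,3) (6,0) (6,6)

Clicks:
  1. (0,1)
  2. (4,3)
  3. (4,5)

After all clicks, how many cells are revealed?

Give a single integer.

Answer: 11

Derivation:
Click 1 (0,1) count=1: revealed 1 new [(0,1)] -> total=1
Click 2 (4,3) count=2: revealed 1 new [(4,3)] -> total=2
Click 3 (4,5) count=0: revealed 9 new [(3,4) (3,5) (3,6) (4,4) (4,5) (4,6) (5,4) (5,5) (5,6)] -> total=11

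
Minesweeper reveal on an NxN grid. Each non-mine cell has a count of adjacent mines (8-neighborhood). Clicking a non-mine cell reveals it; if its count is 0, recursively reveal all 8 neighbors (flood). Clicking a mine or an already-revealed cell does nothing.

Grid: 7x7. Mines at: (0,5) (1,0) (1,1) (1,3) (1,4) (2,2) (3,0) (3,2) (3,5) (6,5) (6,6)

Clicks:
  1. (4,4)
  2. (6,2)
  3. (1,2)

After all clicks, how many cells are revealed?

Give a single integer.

Answer: 16

Derivation:
Click 1 (4,4) count=1: revealed 1 new [(4,4)] -> total=1
Click 2 (6,2) count=0: revealed 14 new [(4,0) (4,1) (4,2) (4,3) (5,0) (5,1) (5,2) (5,3) (5,4) (6,0) (6,1) (6,2) (6,3) (6,4)] -> total=15
Click 3 (1,2) count=3: revealed 1 new [(1,2)] -> total=16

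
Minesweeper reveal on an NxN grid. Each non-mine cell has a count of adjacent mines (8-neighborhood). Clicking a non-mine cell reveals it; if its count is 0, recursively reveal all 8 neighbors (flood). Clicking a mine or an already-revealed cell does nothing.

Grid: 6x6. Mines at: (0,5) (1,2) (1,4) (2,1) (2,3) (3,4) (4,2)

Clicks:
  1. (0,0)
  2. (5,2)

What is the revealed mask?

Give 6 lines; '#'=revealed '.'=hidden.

Answer: ##....
##....
......
......
......
..#...

Derivation:
Click 1 (0,0) count=0: revealed 4 new [(0,0) (0,1) (1,0) (1,1)] -> total=4
Click 2 (5,2) count=1: revealed 1 new [(5,2)] -> total=5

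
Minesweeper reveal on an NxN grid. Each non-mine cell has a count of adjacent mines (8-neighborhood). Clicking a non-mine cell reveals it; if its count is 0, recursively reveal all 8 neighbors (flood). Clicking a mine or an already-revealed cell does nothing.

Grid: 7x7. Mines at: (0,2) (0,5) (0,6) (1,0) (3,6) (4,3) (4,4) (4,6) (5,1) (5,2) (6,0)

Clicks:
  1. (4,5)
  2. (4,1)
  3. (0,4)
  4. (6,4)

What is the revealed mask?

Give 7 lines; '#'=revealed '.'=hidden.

Click 1 (4,5) count=3: revealed 1 new [(4,5)] -> total=1
Click 2 (4,1) count=2: revealed 1 new [(4,1)] -> total=2
Click 3 (0,4) count=1: revealed 1 new [(0,4)] -> total=3
Click 4 (6,4) count=0: revealed 8 new [(5,3) (5,4) (5,5) (5,6) (6,3) (6,4) (6,5) (6,6)] -> total=11

Answer: ....#..
.......
.......
.......
.#...#.
...####
...####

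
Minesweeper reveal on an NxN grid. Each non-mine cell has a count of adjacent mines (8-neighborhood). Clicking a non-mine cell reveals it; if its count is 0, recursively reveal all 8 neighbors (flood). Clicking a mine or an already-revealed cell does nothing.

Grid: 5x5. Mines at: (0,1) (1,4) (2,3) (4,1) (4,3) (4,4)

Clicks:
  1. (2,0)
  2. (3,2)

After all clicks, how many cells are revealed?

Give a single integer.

Answer: 9

Derivation:
Click 1 (2,0) count=0: revealed 9 new [(1,0) (1,1) (1,2) (2,0) (2,1) (2,2) (3,0) (3,1) (3,2)] -> total=9
Click 2 (3,2) count=3: revealed 0 new [(none)] -> total=9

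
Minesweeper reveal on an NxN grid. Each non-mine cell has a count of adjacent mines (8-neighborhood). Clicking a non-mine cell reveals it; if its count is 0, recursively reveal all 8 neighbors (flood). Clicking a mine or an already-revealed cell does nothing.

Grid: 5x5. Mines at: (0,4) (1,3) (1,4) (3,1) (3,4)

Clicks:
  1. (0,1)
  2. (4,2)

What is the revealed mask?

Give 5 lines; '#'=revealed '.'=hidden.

Answer: ###..
###..
###..
.....
..#..

Derivation:
Click 1 (0,1) count=0: revealed 9 new [(0,0) (0,1) (0,2) (1,0) (1,1) (1,2) (2,0) (2,1) (2,2)] -> total=9
Click 2 (4,2) count=1: revealed 1 new [(4,2)] -> total=10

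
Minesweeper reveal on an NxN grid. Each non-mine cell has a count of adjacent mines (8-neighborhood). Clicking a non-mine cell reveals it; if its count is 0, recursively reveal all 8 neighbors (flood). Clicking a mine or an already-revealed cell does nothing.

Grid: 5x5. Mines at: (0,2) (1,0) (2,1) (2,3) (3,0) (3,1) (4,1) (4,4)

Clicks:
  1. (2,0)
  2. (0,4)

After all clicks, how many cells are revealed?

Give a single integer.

Answer: 5

Derivation:
Click 1 (2,0) count=4: revealed 1 new [(2,0)] -> total=1
Click 2 (0,4) count=0: revealed 4 new [(0,3) (0,4) (1,3) (1,4)] -> total=5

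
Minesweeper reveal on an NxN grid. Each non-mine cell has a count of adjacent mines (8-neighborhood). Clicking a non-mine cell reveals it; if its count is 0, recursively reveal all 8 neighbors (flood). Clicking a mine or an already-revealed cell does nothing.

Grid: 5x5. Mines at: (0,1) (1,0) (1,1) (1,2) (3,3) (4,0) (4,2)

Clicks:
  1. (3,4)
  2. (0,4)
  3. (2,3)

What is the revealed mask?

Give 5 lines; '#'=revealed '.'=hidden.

Click 1 (3,4) count=1: revealed 1 new [(3,4)] -> total=1
Click 2 (0,4) count=0: revealed 6 new [(0,3) (0,4) (1,3) (1,4) (2,3) (2,4)] -> total=7
Click 3 (2,3) count=2: revealed 0 new [(none)] -> total=7

Answer: ...##
...##
...##
....#
.....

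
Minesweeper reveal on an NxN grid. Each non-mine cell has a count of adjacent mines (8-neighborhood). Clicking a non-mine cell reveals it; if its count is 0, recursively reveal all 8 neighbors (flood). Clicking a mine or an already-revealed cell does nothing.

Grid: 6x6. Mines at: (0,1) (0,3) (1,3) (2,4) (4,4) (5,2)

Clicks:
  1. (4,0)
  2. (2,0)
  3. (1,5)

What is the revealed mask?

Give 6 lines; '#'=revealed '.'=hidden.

Click 1 (4,0) count=0: revealed 17 new [(1,0) (1,1) (1,2) (2,0) (2,1) (2,2) (2,3) (3,0) (3,1) (3,2) (3,3) (4,0) (4,1) (4,2) (4,3) (5,0) (5,1)] -> total=17
Click 2 (2,0) count=0: revealed 0 new [(none)] -> total=17
Click 3 (1,5) count=1: revealed 1 new [(1,5)] -> total=18

Answer: ......
###..#
####..
####..
####..
##....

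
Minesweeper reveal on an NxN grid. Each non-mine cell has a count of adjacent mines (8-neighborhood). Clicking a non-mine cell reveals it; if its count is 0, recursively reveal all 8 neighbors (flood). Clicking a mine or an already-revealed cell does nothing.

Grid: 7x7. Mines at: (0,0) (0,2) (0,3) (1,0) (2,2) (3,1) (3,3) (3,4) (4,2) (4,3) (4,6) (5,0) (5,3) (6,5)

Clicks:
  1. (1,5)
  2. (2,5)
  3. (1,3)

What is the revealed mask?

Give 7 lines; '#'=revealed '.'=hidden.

Click 1 (1,5) count=0: revealed 11 new [(0,4) (0,5) (0,6) (1,4) (1,5) (1,6) (2,4) (2,5) (2,6) (3,5) (3,6)] -> total=11
Click 2 (2,5) count=1: revealed 0 new [(none)] -> total=11
Click 3 (1,3) count=3: revealed 1 new [(1,3)] -> total=12

Answer: ....###
...####
....###
.....##
.......
.......
.......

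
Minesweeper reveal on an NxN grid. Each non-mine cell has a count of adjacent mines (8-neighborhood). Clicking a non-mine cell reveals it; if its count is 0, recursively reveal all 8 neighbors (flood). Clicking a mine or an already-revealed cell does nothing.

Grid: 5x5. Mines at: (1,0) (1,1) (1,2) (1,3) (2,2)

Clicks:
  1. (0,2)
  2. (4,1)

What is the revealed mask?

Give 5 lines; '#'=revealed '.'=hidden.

Answer: ..#..
.....
##.##
#####
#####

Derivation:
Click 1 (0,2) count=3: revealed 1 new [(0,2)] -> total=1
Click 2 (4,1) count=0: revealed 14 new [(2,0) (2,1) (2,3) (2,4) (3,0) (3,1) (3,2) (3,3) (3,4) (4,0) (4,1) (4,2) (4,3) (4,4)] -> total=15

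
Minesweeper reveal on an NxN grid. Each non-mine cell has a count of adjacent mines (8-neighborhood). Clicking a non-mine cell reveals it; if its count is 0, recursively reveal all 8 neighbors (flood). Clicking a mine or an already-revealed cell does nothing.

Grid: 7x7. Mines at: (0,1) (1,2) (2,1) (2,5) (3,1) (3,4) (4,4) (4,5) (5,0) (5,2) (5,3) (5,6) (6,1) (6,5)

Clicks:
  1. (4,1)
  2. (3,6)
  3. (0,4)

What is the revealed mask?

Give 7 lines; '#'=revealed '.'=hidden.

Answer: ...####
...####
.......
......#
.#.....
.......
.......

Derivation:
Click 1 (4,1) count=3: revealed 1 new [(4,1)] -> total=1
Click 2 (3,6) count=2: revealed 1 new [(3,6)] -> total=2
Click 3 (0,4) count=0: revealed 8 new [(0,3) (0,4) (0,5) (0,6) (1,3) (1,4) (1,5) (1,6)] -> total=10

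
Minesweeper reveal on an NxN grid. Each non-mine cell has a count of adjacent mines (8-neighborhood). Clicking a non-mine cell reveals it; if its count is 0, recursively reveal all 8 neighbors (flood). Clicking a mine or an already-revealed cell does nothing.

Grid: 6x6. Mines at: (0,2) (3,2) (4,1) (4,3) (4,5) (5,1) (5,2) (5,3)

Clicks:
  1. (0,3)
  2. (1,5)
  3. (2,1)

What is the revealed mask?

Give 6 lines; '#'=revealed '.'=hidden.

Click 1 (0,3) count=1: revealed 1 new [(0,3)] -> total=1
Click 2 (1,5) count=0: revealed 11 new [(0,4) (0,5) (1,3) (1,4) (1,5) (2,3) (2,4) (2,5) (3,3) (3,4) (3,5)] -> total=12
Click 3 (2,1) count=1: revealed 1 new [(2,1)] -> total=13

Answer: ...###
...###
.#.###
...###
......
......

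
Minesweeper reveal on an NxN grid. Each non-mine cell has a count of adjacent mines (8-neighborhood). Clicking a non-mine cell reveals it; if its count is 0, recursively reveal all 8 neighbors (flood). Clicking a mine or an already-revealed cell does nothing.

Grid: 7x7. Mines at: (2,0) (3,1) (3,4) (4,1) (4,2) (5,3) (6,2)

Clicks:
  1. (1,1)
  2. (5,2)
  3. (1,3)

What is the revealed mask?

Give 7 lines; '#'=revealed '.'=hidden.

Answer: #######
#######
.######
.....##
....###
..#.###
....###

Derivation:
Click 1 (1,1) count=1: revealed 1 new [(1,1)] -> total=1
Click 2 (5,2) count=4: revealed 1 new [(5,2)] -> total=2
Click 3 (1,3) count=0: revealed 30 new [(0,0) (0,1) (0,2) (0,3) (0,4) (0,5) (0,6) (1,0) (1,2) (1,3) (1,4) (1,5) (1,6) (2,1) (2,2) (2,3) (2,4) (2,5) (2,6) (3,5) (3,6) (4,4) (4,5) (4,6) (5,4) (5,5) (5,6) (6,4) (6,5) (6,6)] -> total=32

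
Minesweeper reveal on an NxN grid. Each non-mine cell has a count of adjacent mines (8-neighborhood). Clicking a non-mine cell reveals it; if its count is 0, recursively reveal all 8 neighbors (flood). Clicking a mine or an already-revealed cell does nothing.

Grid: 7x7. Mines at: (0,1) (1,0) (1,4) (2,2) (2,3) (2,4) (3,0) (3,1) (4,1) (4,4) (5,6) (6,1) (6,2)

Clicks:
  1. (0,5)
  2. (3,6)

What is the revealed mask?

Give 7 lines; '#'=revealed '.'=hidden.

Answer: .....##
.....##
.....##
.....##
.....##
.......
.......

Derivation:
Click 1 (0,5) count=1: revealed 1 new [(0,5)] -> total=1
Click 2 (3,6) count=0: revealed 9 new [(0,6) (1,5) (1,6) (2,5) (2,6) (3,5) (3,6) (4,5) (4,6)] -> total=10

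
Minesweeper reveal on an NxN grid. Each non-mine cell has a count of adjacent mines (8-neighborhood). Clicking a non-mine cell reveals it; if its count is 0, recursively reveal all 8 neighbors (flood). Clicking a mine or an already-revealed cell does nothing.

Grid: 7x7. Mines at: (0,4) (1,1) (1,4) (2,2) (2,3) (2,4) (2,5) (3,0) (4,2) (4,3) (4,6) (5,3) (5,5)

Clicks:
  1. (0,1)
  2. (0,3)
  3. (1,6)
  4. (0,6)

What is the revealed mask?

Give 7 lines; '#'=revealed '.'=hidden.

Answer: .#.#.##
.....##
.......
.......
.......
.......
.......

Derivation:
Click 1 (0,1) count=1: revealed 1 new [(0,1)] -> total=1
Click 2 (0,3) count=2: revealed 1 new [(0,3)] -> total=2
Click 3 (1,6) count=1: revealed 1 new [(1,6)] -> total=3
Click 4 (0,6) count=0: revealed 3 new [(0,5) (0,6) (1,5)] -> total=6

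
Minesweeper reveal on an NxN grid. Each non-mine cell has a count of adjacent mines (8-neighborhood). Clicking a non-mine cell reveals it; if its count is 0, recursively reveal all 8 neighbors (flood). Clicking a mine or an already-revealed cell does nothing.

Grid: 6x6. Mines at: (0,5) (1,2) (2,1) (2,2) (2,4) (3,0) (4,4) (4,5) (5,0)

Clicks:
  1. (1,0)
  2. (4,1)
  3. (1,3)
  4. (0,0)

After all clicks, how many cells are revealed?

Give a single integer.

Answer: 6

Derivation:
Click 1 (1,0) count=1: revealed 1 new [(1,0)] -> total=1
Click 2 (4,1) count=2: revealed 1 new [(4,1)] -> total=2
Click 3 (1,3) count=3: revealed 1 new [(1,3)] -> total=3
Click 4 (0,0) count=0: revealed 3 new [(0,0) (0,1) (1,1)] -> total=6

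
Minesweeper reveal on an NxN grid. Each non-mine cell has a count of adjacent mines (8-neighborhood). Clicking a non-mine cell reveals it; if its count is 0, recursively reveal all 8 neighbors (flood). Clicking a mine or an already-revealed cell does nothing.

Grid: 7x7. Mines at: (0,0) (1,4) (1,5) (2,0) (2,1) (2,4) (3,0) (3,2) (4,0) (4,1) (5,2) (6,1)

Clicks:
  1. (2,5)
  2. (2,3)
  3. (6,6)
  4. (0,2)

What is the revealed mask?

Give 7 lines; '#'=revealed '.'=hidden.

Click 1 (2,5) count=3: revealed 1 new [(2,5)] -> total=1
Click 2 (2,3) count=3: revealed 1 new [(2,3)] -> total=2
Click 3 (6,6) count=0: revealed 17 new [(2,6) (3,3) (3,4) (3,5) (3,6) (4,3) (4,4) (4,5) (4,6) (5,3) (5,4) (5,5) (5,6) (6,3) (6,4) (6,5) (6,6)] -> total=19
Click 4 (0,2) count=0: revealed 6 new [(0,1) (0,2) (0,3) (1,1) (1,2) (1,3)] -> total=25

Answer: .###...
.###...
...#.##
...####
...####
...####
...####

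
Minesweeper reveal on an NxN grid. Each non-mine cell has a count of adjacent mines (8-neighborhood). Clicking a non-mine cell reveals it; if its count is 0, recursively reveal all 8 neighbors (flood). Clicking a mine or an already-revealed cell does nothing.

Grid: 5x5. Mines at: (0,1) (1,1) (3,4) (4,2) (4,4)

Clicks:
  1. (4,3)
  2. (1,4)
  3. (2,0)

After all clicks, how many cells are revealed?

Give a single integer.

Click 1 (4,3) count=3: revealed 1 new [(4,3)] -> total=1
Click 2 (1,4) count=0: revealed 9 new [(0,2) (0,3) (0,4) (1,2) (1,3) (1,4) (2,2) (2,3) (2,4)] -> total=10
Click 3 (2,0) count=1: revealed 1 new [(2,0)] -> total=11

Answer: 11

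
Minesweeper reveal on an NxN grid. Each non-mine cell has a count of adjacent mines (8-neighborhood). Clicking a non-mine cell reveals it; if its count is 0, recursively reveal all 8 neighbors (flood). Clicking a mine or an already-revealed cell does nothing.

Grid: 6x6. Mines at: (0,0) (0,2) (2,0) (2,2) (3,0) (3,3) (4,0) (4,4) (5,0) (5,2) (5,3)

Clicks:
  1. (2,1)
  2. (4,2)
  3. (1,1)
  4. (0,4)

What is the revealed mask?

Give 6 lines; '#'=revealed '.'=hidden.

Click 1 (2,1) count=3: revealed 1 new [(2,1)] -> total=1
Click 2 (4,2) count=3: revealed 1 new [(4,2)] -> total=2
Click 3 (1,1) count=4: revealed 1 new [(1,1)] -> total=3
Click 4 (0,4) count=0: revealed 11 new [(0,3) (0,4) (0,5) (1,3) (1,4) (1,5) (2,3) (2,4) (2,5) (3,4) (3,5)] -> total=14

Answer: ...###
.#.###
.#.###
....##
..#...
......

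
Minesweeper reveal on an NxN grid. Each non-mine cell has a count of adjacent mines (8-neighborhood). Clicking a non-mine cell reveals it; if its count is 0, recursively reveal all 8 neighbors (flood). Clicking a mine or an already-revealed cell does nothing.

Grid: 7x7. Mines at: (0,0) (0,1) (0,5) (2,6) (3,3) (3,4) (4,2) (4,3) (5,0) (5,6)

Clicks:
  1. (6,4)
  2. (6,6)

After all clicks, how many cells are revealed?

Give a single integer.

Click 1 (6,4) count=0: revealed 10 new [(5,1) (5,2) (5,3) (5,4) (5,5) (6,1) (6,2) (6,3) (6,4) (6,5)] -> total=10
Click 2 (6,6) count=1: revealed 1 new [(6,6)] -> total=11

Answer: 11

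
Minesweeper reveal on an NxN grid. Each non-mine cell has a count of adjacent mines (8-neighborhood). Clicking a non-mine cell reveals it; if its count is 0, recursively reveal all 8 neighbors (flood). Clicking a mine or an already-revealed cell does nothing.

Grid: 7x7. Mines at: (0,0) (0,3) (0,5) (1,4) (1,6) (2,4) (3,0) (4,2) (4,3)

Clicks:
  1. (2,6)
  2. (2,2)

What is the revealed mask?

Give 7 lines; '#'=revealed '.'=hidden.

Answer: .......
.###...
.###..#
.###...
.......
.......
.......

Derivation:
Click 1 (2,6) count=1: revealed 1 new [(2,6)] -> total=1
Click 2 (2,2) count=0: revealed 9 new [(1,1) (1,2) (1,3) (2,1) (2,2) (2,3) (3,1) (3,2) (3,3)] -> total=10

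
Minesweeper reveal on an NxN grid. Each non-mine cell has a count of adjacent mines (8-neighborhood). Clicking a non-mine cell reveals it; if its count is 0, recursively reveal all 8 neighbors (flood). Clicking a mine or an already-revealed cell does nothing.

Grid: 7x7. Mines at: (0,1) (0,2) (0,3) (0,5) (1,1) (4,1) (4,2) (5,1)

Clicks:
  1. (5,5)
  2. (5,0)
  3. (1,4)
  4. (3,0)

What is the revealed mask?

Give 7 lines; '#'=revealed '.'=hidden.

Answer: .......
..#####
..#####
#.#####
...####
#.#####
..#####

Derivation:
Click 1 (5,5) count=0: revealed 29 new [(1,2) (1,3) (1,4) (1,5) (1,6) (2,2) (2,3) (2,4) (2,5) (2,6) (3,2) (3,3) (3,4) (3,5) (3,6) (4,3) (4,4) (4,5) (4,6) (5,2) (5,3) (5,4) (5,5) (5,6) (6,2) (6,3) (6,4) (6,5) (6,6)] -> total=29
Click 2 (5,0) count=2: revealed 1 new [(5,0)] -> total=30
Click 3 (1,4) count=2: revealed 0 new [(none)] -> total=30
Click 4 (3,0) count=1: revealed 1 new [(3,0)] -> total=31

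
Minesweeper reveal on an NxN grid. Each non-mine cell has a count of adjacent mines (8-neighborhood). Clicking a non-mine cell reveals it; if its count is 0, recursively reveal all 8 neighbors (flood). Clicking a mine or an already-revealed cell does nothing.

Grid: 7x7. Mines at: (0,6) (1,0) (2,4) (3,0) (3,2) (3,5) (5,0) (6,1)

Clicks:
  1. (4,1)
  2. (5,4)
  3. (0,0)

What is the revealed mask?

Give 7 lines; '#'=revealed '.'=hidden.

Answer: #......
.......
.......
.......
.######
..#####
..#####

Derivation:
Click 1 (4,1) count=3: revealed 1 new [(4,1)] -> total=1
Click 2 (5,4) count=0: revealed 15 new [(4,2) (4,3) (4,4) (4,5) (4,6) (5,2) (5,3) (5,4) (5,5) (5,6) (6,2) (6,3) (6,4) (6,5) (6,6)] -> total=16
Click 3 (0,0) count=1: revealed 1 new [(0,0)] -> total=17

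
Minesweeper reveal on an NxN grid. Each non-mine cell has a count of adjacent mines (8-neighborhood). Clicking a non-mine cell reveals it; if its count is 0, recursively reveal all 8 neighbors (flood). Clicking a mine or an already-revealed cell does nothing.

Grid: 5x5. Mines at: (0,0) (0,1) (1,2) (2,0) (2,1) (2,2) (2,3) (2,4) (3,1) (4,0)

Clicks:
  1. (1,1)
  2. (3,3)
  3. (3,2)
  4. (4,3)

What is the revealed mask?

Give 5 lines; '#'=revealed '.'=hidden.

Answer: .....
.#...
.....
..###
..###

Derivation:
Click 1 (1,1) count=6: revealed 1 new [(1,1)] -> total=1
Click 2 (3,3) count=3: revealed 1 new [(3,3)] -> total=2
Click 3 (3,2) count=4: revealed 1 new [(3,2)] -> total=3
Click 4 (4,3) count=0: revealed 4 new [(3,4) (4,2) (4,3) (4,4)] -> total=7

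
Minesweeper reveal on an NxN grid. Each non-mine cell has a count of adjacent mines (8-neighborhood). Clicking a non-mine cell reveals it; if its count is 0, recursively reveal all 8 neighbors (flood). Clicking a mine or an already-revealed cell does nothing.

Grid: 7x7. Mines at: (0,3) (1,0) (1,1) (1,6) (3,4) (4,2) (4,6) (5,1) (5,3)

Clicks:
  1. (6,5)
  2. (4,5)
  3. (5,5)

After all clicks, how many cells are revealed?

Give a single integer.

Click 1 (6,5) count=0: revealed 6 new [(5,4) (5,5) (5,6) (6,4) (6,5) (6,6)] -> total=6
Click 2 (4,5) count=2: revealed 1 new [(4,5)] -> total=7
Click 3 (5,5) count=1: revealed 0 new [(none)] -> total=7

Answer: 7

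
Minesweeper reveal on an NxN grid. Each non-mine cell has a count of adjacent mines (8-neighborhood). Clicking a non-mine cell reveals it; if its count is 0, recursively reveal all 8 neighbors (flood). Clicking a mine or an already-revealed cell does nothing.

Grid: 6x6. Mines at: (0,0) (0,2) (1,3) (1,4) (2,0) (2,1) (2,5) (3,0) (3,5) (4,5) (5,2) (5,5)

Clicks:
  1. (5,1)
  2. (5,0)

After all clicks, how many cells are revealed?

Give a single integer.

Click 1 (5,1) count=1: revealed 1 new [(5,1)] -> total=1
Click 2 (5,0) count=0: revealed 3 new [(4,0) (4,1) (5,0)] -> total=4

Answer: 4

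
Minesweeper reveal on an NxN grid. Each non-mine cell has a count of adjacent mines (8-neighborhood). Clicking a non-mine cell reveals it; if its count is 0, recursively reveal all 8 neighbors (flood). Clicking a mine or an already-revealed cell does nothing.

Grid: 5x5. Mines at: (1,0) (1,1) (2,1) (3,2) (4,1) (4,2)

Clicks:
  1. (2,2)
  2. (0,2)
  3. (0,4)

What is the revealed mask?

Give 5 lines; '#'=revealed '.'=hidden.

Answer: ..###
..###
..###
...##
...##

Derivation:
Click 1 (2,2) count=3: revealed 1 new [(2,2)] -> total=1
Click 2 (0,2) count=1: revealed 1 new [(0,2)] -> total=2
Click 3 (0,4) count=0: revealed 11 new [(0,3) (0,4) (1,2) (1,3) (1,4) (2,3) (2,4) (3,3) (3,4) (4,3) (4,4)] -> total=13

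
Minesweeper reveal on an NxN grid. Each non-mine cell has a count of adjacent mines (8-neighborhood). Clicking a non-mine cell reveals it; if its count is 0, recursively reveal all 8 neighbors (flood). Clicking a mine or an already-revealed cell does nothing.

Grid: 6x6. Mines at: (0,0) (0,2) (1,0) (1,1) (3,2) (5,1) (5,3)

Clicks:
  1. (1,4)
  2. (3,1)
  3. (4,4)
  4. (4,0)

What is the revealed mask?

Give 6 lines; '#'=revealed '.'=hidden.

Click 1 (1,4) count=0: revealed 17 new [(0,3) (0,4) (0,5) (1,3) (1,4) (1,5) (2,3) (2,4) (2,5) (3,3) (3,4) (3,5) (4,3) (4,4) (4,5) (5,4) (5,5)] -> total=17
Click 2 (3,1) count=1: revealed 1 new [(3,1)] -> total=18
Click 3 (4,4) count=1: revealed 0 new [(none)] -> total=18
Click 4 (4,0) count=1: revealed 1 new [(4,0)] -> total=19

Answer: ...###
...###
...###
.#.###
#..###
....##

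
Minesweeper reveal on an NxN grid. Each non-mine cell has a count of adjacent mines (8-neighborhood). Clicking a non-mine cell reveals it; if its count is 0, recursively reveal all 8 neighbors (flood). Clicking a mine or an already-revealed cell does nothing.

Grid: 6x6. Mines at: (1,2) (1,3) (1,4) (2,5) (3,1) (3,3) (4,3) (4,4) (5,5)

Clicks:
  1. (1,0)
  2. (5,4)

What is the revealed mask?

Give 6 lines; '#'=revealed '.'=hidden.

Click 1 (1,0) count=0: revealed 6 new [(0,0) (0,1) (1,0) (1,1) (2,0) (2,1)] -> total=6
Click 2 (5,4) count=3: revealed 1 new [(5,4)] -> total=7

Answer: ##....
##....
##....
......
......
....#.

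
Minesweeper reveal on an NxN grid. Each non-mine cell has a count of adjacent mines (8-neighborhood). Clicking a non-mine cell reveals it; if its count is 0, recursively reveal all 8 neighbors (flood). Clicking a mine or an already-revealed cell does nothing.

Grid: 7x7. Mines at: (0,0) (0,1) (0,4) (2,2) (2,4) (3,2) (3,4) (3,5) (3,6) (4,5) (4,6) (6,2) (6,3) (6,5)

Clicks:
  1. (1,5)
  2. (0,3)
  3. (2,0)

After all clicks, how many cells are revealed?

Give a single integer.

Answer: 14

Derivation:
Click 1 (1,5) count=2: revealed 1 new [(1,5)] -> total=1
Click 2 (0,3) count=1: revealed 1 new [(0,3)] -> total=2
Click 3 (2,0) count=0: revealed 12 new [(1,0) (1,1) (2,0) (2,1) (3,0) (3,1) (4,0) (4,1) (5,0) (5,1) (6,0) (6,1)] -> total=14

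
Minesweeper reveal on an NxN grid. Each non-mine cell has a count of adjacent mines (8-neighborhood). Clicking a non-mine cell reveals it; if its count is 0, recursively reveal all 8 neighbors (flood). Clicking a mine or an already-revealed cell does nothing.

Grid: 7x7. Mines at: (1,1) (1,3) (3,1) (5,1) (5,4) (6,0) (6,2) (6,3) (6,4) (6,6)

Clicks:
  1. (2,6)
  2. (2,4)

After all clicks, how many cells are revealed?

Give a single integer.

Click 1 (2,6) count=0: revealed 23 new [(0,4) (0,5) (0,6) (1,4) (1,5) (1,6) (2,2) (2,3) (2,4) (2,5) (2,6) (3,2) (3,3) (3,4) (3,5) (3,6) (4,2) (4,3) (4,4) (4,5) (4,6) (5,5) (5,6)] -> total=23
Click 2 (2,4) count=1: revealed 0 new [(none)] -> total=23

Answer: 23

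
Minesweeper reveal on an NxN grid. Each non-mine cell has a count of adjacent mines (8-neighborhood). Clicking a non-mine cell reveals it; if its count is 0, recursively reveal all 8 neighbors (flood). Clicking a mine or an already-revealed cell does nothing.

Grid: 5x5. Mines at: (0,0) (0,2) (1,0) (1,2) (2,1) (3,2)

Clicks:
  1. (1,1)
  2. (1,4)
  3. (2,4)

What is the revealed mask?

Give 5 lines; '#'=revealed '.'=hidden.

Click 1 (1,1) count=5: revealed 1 new [(1,1)] -> total=1
Click 2 (1,4) count=0: revealed 10 new [(0,3) (0,4) (1,3) (1,4) (2,3) (2,4) (3,3) (3,4) (4,3) (4,4)] -> total=11
Click 3 (2,4) count=0: revealed 0 new [(none)] -> total=11

Answer: ...##
.#.##
...##
...##
...##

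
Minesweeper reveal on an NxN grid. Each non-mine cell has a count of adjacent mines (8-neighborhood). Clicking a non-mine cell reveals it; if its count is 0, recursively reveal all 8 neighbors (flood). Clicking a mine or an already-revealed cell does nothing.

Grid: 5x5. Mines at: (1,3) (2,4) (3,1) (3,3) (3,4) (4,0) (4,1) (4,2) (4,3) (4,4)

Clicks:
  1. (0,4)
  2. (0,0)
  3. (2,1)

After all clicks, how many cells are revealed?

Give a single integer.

Click 1 (0,4) count=1: revealed 1 new [(0,4)] -> total=1
Click 2 (0,0) count=0: revealed 9 new [(0,0) (0,1) (0,2) (1,0) (1,1) (1,2) (2,0) (2,1) (2,2)] -> total=10
Click 3 (2,1) count=1: revealed 0 new [(none)] -> total=10

Answer: 10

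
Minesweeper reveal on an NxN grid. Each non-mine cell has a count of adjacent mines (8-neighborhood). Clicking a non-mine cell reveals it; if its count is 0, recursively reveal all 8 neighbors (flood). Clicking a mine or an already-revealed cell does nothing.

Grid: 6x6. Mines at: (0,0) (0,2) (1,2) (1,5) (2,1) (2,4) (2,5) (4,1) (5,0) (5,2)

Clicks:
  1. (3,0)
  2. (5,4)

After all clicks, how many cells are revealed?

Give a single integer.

Answer: 10

Derivation:
Click 1 (3,0) count=2: revealed 1 new [(3,0)] -> total=1
Click 2 (5,4) count=0: revealed 9 new [(3,3) (3,4) (3,5) (4,3) (4,4) (4,5) (5,3) (5,4) (5,5)] -> total=10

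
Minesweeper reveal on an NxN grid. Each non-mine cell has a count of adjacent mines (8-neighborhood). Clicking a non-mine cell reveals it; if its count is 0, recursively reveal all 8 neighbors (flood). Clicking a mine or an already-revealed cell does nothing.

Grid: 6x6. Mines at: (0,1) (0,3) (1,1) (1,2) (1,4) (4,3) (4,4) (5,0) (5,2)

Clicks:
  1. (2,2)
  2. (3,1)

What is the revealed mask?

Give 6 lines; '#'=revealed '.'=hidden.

Answer: ......
......
###...
###...
###...
......

Derivation:
Click 1 (2,2) count=2: revealed 1 new [(2,2)] -> total=1
Click 2 (3,1) count=0: revealed 8 new [(2,0) (2,1) (3,0) (3,1) (3,2) (4,0) (4,1) (4,2)] -> total=9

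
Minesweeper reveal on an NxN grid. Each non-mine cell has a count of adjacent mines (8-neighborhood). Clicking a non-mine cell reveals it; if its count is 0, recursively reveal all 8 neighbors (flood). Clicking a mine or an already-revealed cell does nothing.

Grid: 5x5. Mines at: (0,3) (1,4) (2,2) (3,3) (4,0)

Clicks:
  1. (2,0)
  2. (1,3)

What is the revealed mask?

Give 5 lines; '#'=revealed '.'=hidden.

Click 1 (2,0) count=0: revealed 10 new [(0,0) (0,1) (0,2) (1,0) (1,1) (1,2) (2,0) (2,1) (3,0) (3,1)] -> total=10
Click 2 (1,3) count=3: revealed 1 new [(1,3)] -> total=11

Answer: ###..
####.
##...
##...
.....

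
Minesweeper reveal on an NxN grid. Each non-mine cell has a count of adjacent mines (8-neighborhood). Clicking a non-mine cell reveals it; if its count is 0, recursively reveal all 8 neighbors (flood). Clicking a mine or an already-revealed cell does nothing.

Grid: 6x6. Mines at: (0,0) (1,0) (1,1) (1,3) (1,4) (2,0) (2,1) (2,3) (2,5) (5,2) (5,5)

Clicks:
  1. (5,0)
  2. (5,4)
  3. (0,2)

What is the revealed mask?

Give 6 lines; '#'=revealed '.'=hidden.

Click 1 (5,0) count=0: revealed 6 new [(3,0) (3,1) (4,0) (4,1) (5,0) (5,1)] -> total=6
Click 2 (5,4) count=1: revealed 1 new [(5,4)] -> total=7
Click 3 (0,2) count=2: revealed 1 new [(0,2)] -> total=8

Answer: ..#...
......
......
##....
##....
##..#.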